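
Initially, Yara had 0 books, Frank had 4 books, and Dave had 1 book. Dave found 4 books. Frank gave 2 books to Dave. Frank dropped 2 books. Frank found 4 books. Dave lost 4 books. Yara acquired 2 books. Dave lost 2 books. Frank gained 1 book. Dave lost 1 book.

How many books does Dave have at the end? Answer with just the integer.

Answer: 0

Derivation:
Tracking counts step by step:
Start: Yara=0, Frank=4, Dave=1
Event 1 (Dave +4): Dave: 1 -> 5. State: Yara=0, Frank=4, Dave=5
Event 2 (Frank -> Dave, 2): Frank: 4 -> 2, Dave: 5 -> 7. State: Yara=0, Frank=2, Dave=7
Event 3 (Frank -2): Frank: 2 -> 0. State: Yara=0, Frank=0, Dave=7
Event 4 (Frank +4): Frank: 0 -> 4. State: Yara=0, Frank=4, Dave=7
Event 5 (Dave -4): Dave: 7 -> 3. State: Yara=0, Frank=4, Dave=3
Event 6 (Yara +2): Yara: 0 -> 2. State: Yara=2, Frank=4, Dave=3
Event 7 (Dave -2): Dave: 3 -> 1. State: Yara=2, Frank=4, Dave=1
Event 8 (Frank +1): Frank: 4 -> 5. State: Yara=2, Frank=5, Dave=1
Event 9 (Dave -1): Dave: 1 -> 0. State: Yara=2, Frank=5, Dave=0

Dave's final count: 0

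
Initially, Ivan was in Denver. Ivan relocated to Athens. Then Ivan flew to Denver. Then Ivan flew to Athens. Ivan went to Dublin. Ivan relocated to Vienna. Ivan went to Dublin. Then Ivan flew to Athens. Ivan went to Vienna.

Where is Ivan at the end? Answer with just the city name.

Tracking Ivan's location:
Start: Ivan is in Denver.
After move 1: Denver -> Athens. Ivan is in Athens.
After move 2: Athens -> Denver. Ivan is in Denver.
After move 3: Denver -> Athens. Ivan is in Athens.
After move 4: Athens -> Dublin. Ivan is in Dublin.
After move 5: Dublin -> Vienna. Ivan is in Vienna.
After move 6: Vienna -> Dublin. Ivan is in Dublin.
After move 7: Dublin -> Athens. Ivan is in Athens.
After move 8: Athens -> Vienna. Ivan is in Vienna.

Answer: Vienna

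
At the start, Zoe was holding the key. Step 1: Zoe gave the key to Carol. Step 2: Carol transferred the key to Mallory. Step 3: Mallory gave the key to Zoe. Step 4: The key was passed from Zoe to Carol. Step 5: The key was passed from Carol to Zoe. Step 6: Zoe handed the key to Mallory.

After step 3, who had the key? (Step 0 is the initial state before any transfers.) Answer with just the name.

Tracking the key holder through step 3:
After step 0 (start): Zoe
After step 1: Carol
After step 2: Mallory
After step 3: Zoe

At step 3, the holder is Zoe.

Answer: Zoe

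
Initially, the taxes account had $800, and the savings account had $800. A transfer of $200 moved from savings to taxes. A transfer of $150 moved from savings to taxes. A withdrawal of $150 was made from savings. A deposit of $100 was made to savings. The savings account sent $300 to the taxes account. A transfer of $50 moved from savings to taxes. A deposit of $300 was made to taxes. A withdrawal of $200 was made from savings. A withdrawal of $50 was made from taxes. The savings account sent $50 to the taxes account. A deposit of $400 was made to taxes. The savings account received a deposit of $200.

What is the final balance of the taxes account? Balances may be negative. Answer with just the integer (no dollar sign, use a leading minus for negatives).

Answer: 2200

Derivation:
Tracking account balances step by step:
Start: taxes=800, savings=800
Event 1 (transfer 200 savings -> taxes): savings: 800 - 200 = 600, taxes: 800 + 200 = 1000. Balances: taxes=1000, savings=600
Event 2 (transfer 150 savings -> taxes): savings: 600 - 150 = 450, taxes: 1000 + 150 = 1150. Balances: taxes=1150, savings=450
Event 3 (withdraw 150 from savings): savings: 450 - 150 = 300. Balances: taxes=1150, savings=300
Event 4 (deposit 100 to savings): savings: 300 + 100 = 400. Balances: taxes=1150, savings=400
Event 5 (transfer 300 savings -> taxes): savings: 400 - 300 = 100, taxes: 1150 + 300 = 1450. Balances: taxes=1450, savings=100
Event 6 (transfer 50 savings -> taxes): savings: 100 - 50 = 50, taxes: 1450 + 50 = 1500. Balances: taxes=1500, savings=50
Event 7 (deposit 300 to taxes): taxes: 1500 + 300 = 1800. Balances: taxes=1800, savings=50
Event 8 (withdraw 200 from savings): savings: 50 - 200 = -150. Balances: taxes=1800, savings=-150
Event 9 (withdraw 50 from taxes): taxes: 1800 - 50 = 1750. Balances: taxes=1750, savings=-150
Event 10 (transfer 50 savings -> taxes): savings: -150 - 50 = -200, taxes: 1750 + 50 = 1800. Balances: taxes=1800, savings=-200
Event 11 (deposit 400 to taxes): taxes: 1800 + 400 = 2200. Balances: taxes=2200, savings=-200
Event 12 (deposit 200 to savings): savings: -200 + 200 = 0. Balances: taxes=2200, savings=0

Final balance of taxes: 2200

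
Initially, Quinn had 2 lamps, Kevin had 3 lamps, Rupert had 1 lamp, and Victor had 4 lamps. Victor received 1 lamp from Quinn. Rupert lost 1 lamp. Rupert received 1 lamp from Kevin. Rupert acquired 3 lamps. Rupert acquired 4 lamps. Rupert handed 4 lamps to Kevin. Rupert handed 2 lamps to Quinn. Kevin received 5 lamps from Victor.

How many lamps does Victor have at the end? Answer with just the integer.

Tracking counts step by step:
Start: Quinn=2, Kevin=3, Rupert=1, Victor=4
Event 1 (Quinn -> Victor, 1): Quinn: 2 -> 1, Victor: 4 -> 5. State: Quinn=1, Kevin=3, Rupert=1, Victor=5
Event 2 (Rupert -1): Rupert: 1 -> 0. State: Quinn=1, Kevin=3, Rupert=0, Victor=5
Event 3 (Kevin -> Rupert, 1): Kevin: 3 -> 2, Rupert: 0 -> 1. State: Quinn=1, Kevin=2, Rupert=1, Victor=5
Event 4 (Rupert +3): Rupert: 1 -> 4. State: Quinn=1, Kevin=2, Rupert=4, Victor=5
Event 5 (Rupert +4): Rupert: 4 -> 8. State: Quinn=1, Kevin=2, Rupert=8, Victor=5
Event 6 (Rupert -> Kevin, 4): Rupert: 8 -> 4, Kevin: 2 -> 6. State: Quinn=1, Kevin=6, Rupert=4, Victor=5
Event 7 (Rupert -> Quinn, 2): Rupert: 4 -> 2, Quinn: 1 -> 3. State: Quinn=3, Kevin=6, Rupert=2, Victor=5
Event 8 (Victor -> Kevin, 5): Victor: 5 -> 0, Kevin: 6 -> 11. State: Quinn=3, Kevin=11, Rupert=2, Victor=0

Victor's final count: 0

Answer: 0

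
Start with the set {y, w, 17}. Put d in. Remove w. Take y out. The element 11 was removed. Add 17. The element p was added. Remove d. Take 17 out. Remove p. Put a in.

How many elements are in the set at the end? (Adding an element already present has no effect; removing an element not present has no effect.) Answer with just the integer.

Tracking the set through each operation:
Start: {17, w, y}
Event 1 (add d): added. Set: {17, d, w, y}
Event 2 (remove w): removed. Set: {17, d, y}
Event 3 (remove y): removed. Set: {17, d}
Event 4 (remove 11): not present, no change. Set: {17, d}
Event 5 (add 17): already present, no change. Set: {17, d}
Event 6 (add p): added. Set: {17, d, p}
Event 7 (remove d): removed. Set: {17, p}
Event 8 (remove 17): removed. Set: {p}
Event 9 (remove p): removed. Set: {}
Event 10 (add a): added. Set: {a}

Final set: {a} (size 1)

Answer: 1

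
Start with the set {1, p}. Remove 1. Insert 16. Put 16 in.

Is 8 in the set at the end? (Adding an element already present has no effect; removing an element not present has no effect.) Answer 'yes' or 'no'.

Tracking the set through each operation:
Start: {1, p}
Event 1 (remove 1): removed. Set: {p}
Event 2 (add 16): added. Set: {16, p}
Event 3 (add 16): already present, no change. Set: {16, p}

Final set: {16, p} (size 2)
8 is NOT in the final set.

Answer: no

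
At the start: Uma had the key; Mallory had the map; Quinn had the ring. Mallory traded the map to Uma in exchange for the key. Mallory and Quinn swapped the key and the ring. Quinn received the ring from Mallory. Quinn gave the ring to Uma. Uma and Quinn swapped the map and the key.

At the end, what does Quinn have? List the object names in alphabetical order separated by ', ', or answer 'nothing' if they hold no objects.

Tracking all object holders:
Start: key:Uma, map:Mallory, ring:Quinn
Event 1 (swap map<->key: now map:Uma, key:Mallory). State: key:Mallory, map:Uma, ring:Quinn
Event 2 (swap key<->ring: now key:Quinn, ring:Mallory). State: key:Quinn, map:Uma, ring:Mallory
Event 3 (give ring: Mallory -> Quinn). State: key:Quinn, map:Uma, ring:Quinn
Event 4 (give ring: Quinn -> Uma). State: key:Quinn, map:Uma, ring:Uma
Event 5 (swap map<->key: now map:Quinn, key:Uma). State: key:Uma, map:Quinn, ring:Uma

Final state: key:Uma, map:Quinn, ring:Uma
Quinn holds: map.

Answer: map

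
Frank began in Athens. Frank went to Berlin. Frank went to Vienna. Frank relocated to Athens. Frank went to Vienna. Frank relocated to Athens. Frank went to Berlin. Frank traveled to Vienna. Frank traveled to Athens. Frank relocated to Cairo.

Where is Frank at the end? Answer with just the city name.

Answer: Cairo

Derivation:
Tracking Frank's location:
Start: Frank is in Athens.
After move 1: Athens -> Berlin. Frank is in Berlin.
After move 2: Berlin -> Vienna. Frank is in Vienna.
After move 3: Vienna -> Athens. Frank is in Athens.
After move 4: Athens -> Vienna. Frank is in Vienna.
After move 5: Vienna -> Athens. Frank is in Athens.
After move 6: Athens -> Berlin. Frank is in Berlin.
After move 7: Berlin -> Vienna. Frank is in Vienna.
After move 8: Vienna -> Athens. Frank is in Athens.
After move 9: Athens -> Cairo. Frank is in Cairo.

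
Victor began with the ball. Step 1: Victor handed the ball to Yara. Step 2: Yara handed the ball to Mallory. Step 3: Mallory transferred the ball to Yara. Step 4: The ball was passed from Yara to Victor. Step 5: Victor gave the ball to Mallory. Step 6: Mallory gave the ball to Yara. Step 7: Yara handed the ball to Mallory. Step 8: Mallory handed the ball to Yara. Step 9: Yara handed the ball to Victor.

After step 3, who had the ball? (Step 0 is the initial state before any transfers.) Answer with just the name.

Answer: Yara

Derivation:
Tracking the ball holder through step 3:
After step 0 (start): Victor
After step 1: Yara
After step 2: Mallory
After step 3: Yara

At step 3, the holder is Yara.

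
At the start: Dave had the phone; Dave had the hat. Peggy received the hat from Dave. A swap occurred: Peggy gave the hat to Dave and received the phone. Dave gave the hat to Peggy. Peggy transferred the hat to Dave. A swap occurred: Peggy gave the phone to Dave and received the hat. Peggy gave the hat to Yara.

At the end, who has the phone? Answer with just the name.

Answer: Dave

Derivation:
Tracking all object holders:
Start: phone:Dave, hat:Dave
Event 1 (give hat: Dave -> Peggy). State: phone:Dave, hat:Peggy
Event 2 (swap hat<->phone: now hat:Dave, phone:Peggy). State: phone:Peggy, hat:Dave
Event 3 (give hat: Dave -> Peggy). State: phone:Peggy, hat:Peggy
Event 4 (give hat: Peggy -> Dave). State: phone:Peggy, hat:Dave
Event 5 (swap phone<->hat: now phone:Dave, hat:Peggy). State: phone:Dave, hat:Peggy
Event 6 (give hat: Peggy -> Yara). State: phone:Dave, hat:Yara

Final state: phone:Dave, hat:Yara
The phone is held by Dave.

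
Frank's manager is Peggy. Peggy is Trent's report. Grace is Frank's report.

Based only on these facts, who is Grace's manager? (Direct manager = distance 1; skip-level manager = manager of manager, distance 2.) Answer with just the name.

Reconstructing the manager chain from the given facts:
  Trent -> Peggy -> Frank -> Grace
(each arrow means 'manager of the next')
Positions in the chain (0 = top):
  position of Trent: 0
  position of Peggy: 1
  position of Frank: 2
  position of Grace: 3

Grace is at position 3; the manager is 1 step up the chain, i.e. position 2: Frank.

Answer: Frank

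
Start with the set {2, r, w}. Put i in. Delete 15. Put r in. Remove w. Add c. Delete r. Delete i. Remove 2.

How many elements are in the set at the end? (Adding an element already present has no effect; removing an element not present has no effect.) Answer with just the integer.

Tracking the set through each operation:
Start: {2, r, w}
Event 1 (add i): added. Set: {2, i, r, w}
Event 2 (remove 15): not present, no change. Set: {2, i, r, w}
Event 3 (add r): already present, no change. Set: {2, i, r, w}
Event 4 (remove w): removed. Set: {2, i, r}
Event 5 (add c): added. Set: {2, c, i, r}
Event 6 (remove r): removed. Set: {2, c, i}
Event 7 (remove i): removed. Set: {2, c}
Event 8 (remove 2): removed. Set: {c}

Final set: {c} (size 1)

Answer: 1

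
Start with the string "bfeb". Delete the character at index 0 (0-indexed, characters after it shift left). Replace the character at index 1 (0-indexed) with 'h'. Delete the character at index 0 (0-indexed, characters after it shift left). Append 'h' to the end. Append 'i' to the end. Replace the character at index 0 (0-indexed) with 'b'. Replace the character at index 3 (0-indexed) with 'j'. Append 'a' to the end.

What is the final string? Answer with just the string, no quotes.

Answer: bbhja

Derivation:
Applying each edit step by step:
Start: "bfeb"
Op 1 (delete idx 0 = 'b'): "bfeb" -> "feb"
Op 2 (replace idx 1: 'e' -> 'h'): "feb" -> "fhb"
Op 3 (delete idx 0 = 'f'): "fhb" -> "hb"
Op 4 (append 'h'): "hb" -> "hbh"
Op 5 (append 'i'): "hbh" -> "hbhi"
Op 6 (replace idx 0: 'h' -> 'b'): "hbhi" -> "bbhi"
Op 7 (replace idx 3: 'i' -> 'j'): "bbhi" -> "bbhj"
Op 8 (append 'a'): "bbhj" -> "bbhja"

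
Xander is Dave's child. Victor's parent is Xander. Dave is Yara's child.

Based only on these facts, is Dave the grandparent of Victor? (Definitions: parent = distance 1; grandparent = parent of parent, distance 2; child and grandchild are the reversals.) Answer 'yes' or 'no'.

Answer: yes

Derivation:
Reconstructing the parent chain from the given facts:
  Yara -> Dave -> Xander -> Victor
(each arrow means 'parent of the next')
Positions in the chain (0 = top):
  position of Yara: 0
  position of Dave: 1
  position of Xander: 2
  position of Victor: 3

Dave is at position 1, Victor is at position 3; signed distance (j - i) = 2.
'grandparent' requires j - i = 2. Actual distance is 2, so the relation HOLDS.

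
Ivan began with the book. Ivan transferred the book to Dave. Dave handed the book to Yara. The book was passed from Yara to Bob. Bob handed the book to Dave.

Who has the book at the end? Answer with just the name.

Tracking the book through each event:
Start: Ivan has the book.
After event 1: Dave has the book.
After event 2: Yara has the book.
After event 3: Bob has the book.
After event 4: Dave has the book.

Answer: Dave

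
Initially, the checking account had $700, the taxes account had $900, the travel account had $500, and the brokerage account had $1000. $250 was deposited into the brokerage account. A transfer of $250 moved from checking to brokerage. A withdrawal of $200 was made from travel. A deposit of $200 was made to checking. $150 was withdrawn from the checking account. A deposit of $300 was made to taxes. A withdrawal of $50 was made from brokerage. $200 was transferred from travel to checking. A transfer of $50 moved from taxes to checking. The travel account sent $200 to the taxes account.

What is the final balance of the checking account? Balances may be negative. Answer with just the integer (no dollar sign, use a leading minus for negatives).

Tracking account balances step by step:
Start: checking=700, taxes=900, travel=500, brokerage=1000
Event 1 (deposit 250 to brokerage): brokerage: 1000 + 250 = 1250. Balances: checking=700, taxes=900, travel=500, brokerage=1250
Event 2 (transfer 250 checking -> brokerage): checking: 700 - 250 = 450, brokerage: 1250 + 250 = 1500. Balances: checking=450, taxes=900, travel=500, brokerage=1500
Event 3 (withdraw 200 from travel): travel: 500 - 200 = 300. Balances: checking=450, taxes=900, travel=300, brokerage=1500
Event 4 (deposit 200 to checking): checking: 450 + 200 = 650. Balances: checking=650, taxes=900, travel=300, brokerage=1500
Event 5 (withdraw 150 from checking): checking: 650 - 150 = 500. Balances: checking=500, taxes=900, travel=300, brokerage=1500
Event 6 (deposit 300 to taxes): taxes: 900 + 300 = 1200. Balances: checking=500, taxes=1200, travel=300, brokerage=1500
Event 7 (withdraw 50 from brokerage): brokerage: 1500 - 50 = 1450. Balances: checking=500, taxes=1200, travel=300, brokerage=1450
Event 8 (transfer 200 travel -> checking): travel: 300 - 200 = 100, checking: 500 + 200 = 700. Balances: checking=700, taxes=1200, travel=100, brokerage=1450
Event 9 (transfer 50 taxes -> checking): taxes: 1200 - 50 = 1150, checking: 700 + 50 = 750. Balances: checking=750, taxes=1150, travel=100, brokerage=1450
Event 10 (transfer 200 travel -> taxes): travel: 100 - 200 = -100, taxes: 1150 + 200 = 1350. Balances: checking=750, taxes=1350, travel=-100, brokerage=1450

Final balance of checking: 750

Answer: 750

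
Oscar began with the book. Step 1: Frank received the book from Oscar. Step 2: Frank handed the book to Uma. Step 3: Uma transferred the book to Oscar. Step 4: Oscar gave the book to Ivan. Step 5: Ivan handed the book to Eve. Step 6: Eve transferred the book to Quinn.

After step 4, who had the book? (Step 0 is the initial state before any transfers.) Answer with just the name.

Tracking the book holder through step 4:
After step 0 (start): Oscar
After step 1: Frank
After step 2: Uma
After step 3: Oscar
After step 4: Ivan

At step 4, the holder is Ivan.

Answer: Ivan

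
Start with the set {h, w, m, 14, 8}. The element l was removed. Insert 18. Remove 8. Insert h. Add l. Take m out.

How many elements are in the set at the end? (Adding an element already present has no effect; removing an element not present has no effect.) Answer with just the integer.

Answer: 5

Derivation:
Tracking the set through each operation:
Start: {14, 8, h, m, w}
Event 1 (remove l): not present, no change. Set: {14, 8, h, m, w}
Event 2 (add 18): added. Set: {14, 18, 8, h, m, w}
Event 3 (remove 8): removed. Set: {14, 18, h, m, w}
Event 4 (add h): already present, no change. Set: {14, 18, h, m, w}
Event 5 (add l): added. Set: {14, 18, h, l, m, w}
Event 6 (remove m): removed. Set: {14, 18, h, l, w}

Final set: {14, 18, h, l, w} (size 5)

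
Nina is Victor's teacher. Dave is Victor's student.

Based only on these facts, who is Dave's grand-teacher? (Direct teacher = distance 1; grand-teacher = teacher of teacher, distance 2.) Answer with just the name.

Answer: Nina

Derivation:
Reconstructing the teacher chain from the given facts:
  Nina -> Victor -> Dave
(each arrow means 'teacher of the next')
Positions in the chain (0 = top):
  position of Nina: 0
  position of Victor: 1
  position of Dave: 2

Dave is at position 2; the grand-teacher is 2 steps up the chain, i.e. position 0: Nina.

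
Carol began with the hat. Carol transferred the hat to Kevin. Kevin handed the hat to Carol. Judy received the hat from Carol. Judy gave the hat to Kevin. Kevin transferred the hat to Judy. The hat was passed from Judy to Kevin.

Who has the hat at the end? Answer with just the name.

Answer: Kevin

Derivation:
Tracking the hat through each event:
Start: Carol has the hat.
After event 1: Kevin has the hat.
After event 2: Carol has the hat.
After event 3: Judy has the hat.
After event 4: Kevin has the hat.
After event 5: Judy has the hat.
After event 6: Kevin has the hat.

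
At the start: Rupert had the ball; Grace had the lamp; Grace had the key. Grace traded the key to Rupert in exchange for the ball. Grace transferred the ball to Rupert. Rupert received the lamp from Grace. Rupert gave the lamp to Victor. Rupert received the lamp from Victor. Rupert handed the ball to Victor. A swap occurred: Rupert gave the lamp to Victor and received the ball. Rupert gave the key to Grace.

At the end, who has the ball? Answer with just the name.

Answer: Rupert

Derivation:
Tracking all object holders:
Start: ball:Rupert, lamp:Grace, key:Grace
Event 1 (swap key<->ball: now key:Rupert, ball:Grace). State: ball:Grace, lamp:Grace, key:Rupert
Event 2 (give ball: Grace -> Rupert). State: ball:Rupert, lamp:Grace, key:Rupert
Event 3 (give lamp: Grace -> Rupert). State: ball:Rupert, lamp:Rupert, key:Rupert
Event 4 (give lamp: Rupert -> Victor). State: ball:Rupert, lamp:Victor, key:Rupert
Event 5 (give lamp: Victor -> Rupert). State: ball:Rupert, lamp:Rupert, key:Rupert
Event 6 (give ball: Rupert -> Victor). State: ball:Victor, lamp:Rupert, key:Rupert
Event 7 (swap lamp<->ball: now lamp:Victor, ball:Rupert). State: ball:Rupert, lamp:Victor, key:Rupert
Event 8 (give key: Rupert -> Grace). State: ball:Rupert, lamp:Victor, key:Grace

Final state: ball:Rupert, lamp:Victor, key:Grace
The ball is held by Rupert.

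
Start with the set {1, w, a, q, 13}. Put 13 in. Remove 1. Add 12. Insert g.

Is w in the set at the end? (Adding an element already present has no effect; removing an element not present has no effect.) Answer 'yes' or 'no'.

Tracking the set through each operation:
Start: {1, 13, a, q, w}
Event 1 (add 13): already present, no change. Set: {1, 13, a, q, w}
Event 2 (remove 1): removed. Set: {13, a, q, w}
Event 3 (add 12): added. Set: {12, 13, a, q, w}
Event 4 (add g): added. Set: {12, 13, a, g, q, w}

Final set: {12, 13, a, g, q, w} (size 6)
w is in the final set.

Answer: yes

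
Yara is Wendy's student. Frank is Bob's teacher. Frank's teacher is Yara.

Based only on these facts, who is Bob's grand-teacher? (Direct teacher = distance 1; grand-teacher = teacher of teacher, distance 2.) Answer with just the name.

Answer: Yara

Derivation:
Reconstructing the teacher chain from the given facts:
  Wendy -> Yara -> Frank -> Bob
(each arrow means 'teacher of the next')
Positions in the chain (0 = top):
  position of Wendy: 0
  position of Yara: 1
  position of Frank: 2
  position of Bob: 3

Bob is at position 3; the grand-teacher is 2 steps up the chain, i.e. position 1: Yara.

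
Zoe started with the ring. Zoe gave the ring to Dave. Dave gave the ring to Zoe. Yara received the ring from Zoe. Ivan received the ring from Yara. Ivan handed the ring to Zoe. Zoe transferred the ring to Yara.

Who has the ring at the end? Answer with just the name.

Tracking the ring through each event:
Start: Zoe has the ring.
After event 1: Dave has the ring.
After event 2: Zoe has the ring.
After event 3: Yara has the ring.
After event 4: Ivan has the ring.
After event 5: Zoe has the ring.
After event 6: Yara has the ring.

Answer: Yara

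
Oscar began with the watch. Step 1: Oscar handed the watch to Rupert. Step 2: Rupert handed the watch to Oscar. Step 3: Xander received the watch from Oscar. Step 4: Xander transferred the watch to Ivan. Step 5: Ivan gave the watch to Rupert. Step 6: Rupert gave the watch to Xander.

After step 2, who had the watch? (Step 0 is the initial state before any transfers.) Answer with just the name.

Tracking the watch holder through step 2:
After step 0 (start): Oscar
After step 1: Rupert
After step 2: Oscar

At step 2, the holder is Oscar.

Answer: Oscar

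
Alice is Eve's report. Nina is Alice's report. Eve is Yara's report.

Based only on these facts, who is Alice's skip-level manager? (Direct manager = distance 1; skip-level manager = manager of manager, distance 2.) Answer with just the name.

Answer: Yara

Derivation:
Reconstructing the manager chain from the given facts:
  Yara -> Eve -> Alice -> Nina
(each arrow means 'manager of the next')
Positions in the chain (0 = top):
  position of Yara: 0
  position of Eve: 1
  position of Alice: 2
  position of Nina: 3

Alice is at position 2; the skip-level manager is 2 steps up the chain, i.e. position 0: Yara.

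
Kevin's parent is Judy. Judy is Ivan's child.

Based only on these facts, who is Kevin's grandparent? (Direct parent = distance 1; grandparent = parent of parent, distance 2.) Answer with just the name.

Reconstructing the parent chain from the given facts:
  Ivan -> Judy -> Kevin
(each arrow means 'parent of the next')
Positions in the chain (0 = top):
  position of Ivan: 0
  position of Judy: 1
  position of Kevin: 2

Kevin is at position 2; the grandparent is 2 steps up the chain, i.e. position 0: Ivan.

Answer: Ivan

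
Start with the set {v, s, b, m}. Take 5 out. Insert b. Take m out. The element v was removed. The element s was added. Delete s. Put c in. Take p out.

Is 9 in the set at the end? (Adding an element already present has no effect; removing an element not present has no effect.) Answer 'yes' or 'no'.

Tracking the set through each operation:
Start: {b, m, s, v}
Event 1 (remove 5): not present, no change. Set: {b, m, s, v}
Event 2 (add b): already present, no change. Set: {b, m, s, v}
Event 3 (remove m): removed. Set: {b, s, v}
Event 4 (remove v): removed. Set: {b, s}
Event 5 (add s): already present, no change. Set: {b, s}
Event 6 (remove s): removed. Set: {b}
Event 7 (add c): added. Set: {b, c}
Event 8 (remove p): not present, no change. Set: {b, c}

Final set: {b, c} (size 2)
9 is NOT in the final set.

Answer: no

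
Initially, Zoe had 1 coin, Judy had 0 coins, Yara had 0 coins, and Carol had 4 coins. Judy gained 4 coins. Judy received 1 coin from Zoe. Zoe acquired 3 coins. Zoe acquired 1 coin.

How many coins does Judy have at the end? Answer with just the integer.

Answer: 5

Derivation:
Tracking counts step by step:
Start: Zoe=1, Judy=0, Yara=0, Carol=4
Event 1 (Judy +4): Judy: 0 -> 4. State: Zoe=1, Judy=4, Yara=0, Carol=4
Event 2 (Zoe -> Judy, 1): Zoe: 1 -> 0, Judy: 4 -> 5. State: Zoe=0, Judy=5, Yara=0, Carol=4
Event 3 (Zoe +3): Zoe: 0 -> 3. State: Zoe=3, Judy=5, Yara=0, Carol=4
Event 4 (Zoe +1): Zoe: 3 -> 4. State: Zoe=4, Judy=5, Yara=0, Carol=4

Judy's final count: 5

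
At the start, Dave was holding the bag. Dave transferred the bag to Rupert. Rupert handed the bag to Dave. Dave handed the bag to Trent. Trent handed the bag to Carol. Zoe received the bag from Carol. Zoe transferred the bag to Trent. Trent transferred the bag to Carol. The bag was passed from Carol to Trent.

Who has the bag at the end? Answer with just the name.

Answer: Trent

Derivation:
Tracking the bag through each event:
Start: Dave has the bag.
After event 1: Rupert has the bag.
After event 2: Dave has the bag.
After event 3: Trent has the bag.
After event 4: Carol has the bag.
After event 5: Zoe has the bag.
After event 6: Trent has the bag.
After event 7: Carol has the bag.
After event 8: Trent has the bag.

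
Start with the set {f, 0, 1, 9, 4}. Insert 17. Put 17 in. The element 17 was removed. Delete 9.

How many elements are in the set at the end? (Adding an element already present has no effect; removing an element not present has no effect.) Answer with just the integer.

Tracking the set through each operation:
Start: {0, 1, 4, 9, f}
Event 1 (add 17): added. Set: {0, 1, 17, 4, 9, f}
Event 2 (add 17): already present, no change. Set: {0, 1, 17, 4, 9, f}
Event 3 (remove 17): removed. Set: {0, 1, 4, 9, f}
Event 4 (remove 9): removed. Set: {0, 1, 4, f}

Final set: {0, 1, 4, f} (size 4)

Answer: 4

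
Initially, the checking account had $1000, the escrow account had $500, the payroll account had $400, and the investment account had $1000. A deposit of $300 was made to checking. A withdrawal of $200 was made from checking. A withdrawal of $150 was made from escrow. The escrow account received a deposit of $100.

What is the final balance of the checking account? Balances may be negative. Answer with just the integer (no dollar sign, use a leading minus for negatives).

Tracking account balances step by step:
Start: checking=1000, escrow=500, payroll=400, investment=1000
Event 1 (deposit 300 to checking): checking: 1000 + 300 = 1300. Balances: checking=1300, escrow=500, payroll=400, investment=1000
Event 2 (withdraw 200 from checking): checking: 1300 - 200 = 1100. Balances: checking=1100, escrow=500, payroll=400, investment=1000
Event 3 (withdraw 150 from escrow): escrow: 500 - 150 = 350. Balances: checking=1100, escrow=350, payroll=400, investment=1000
Event 4 (deposit 100 to escrow): escrow: 350 + 100 = 450. Balances: checking=1100, escrow=450, payroll=400, investment=1000

Final balance of checking: 1100

Answer: 1100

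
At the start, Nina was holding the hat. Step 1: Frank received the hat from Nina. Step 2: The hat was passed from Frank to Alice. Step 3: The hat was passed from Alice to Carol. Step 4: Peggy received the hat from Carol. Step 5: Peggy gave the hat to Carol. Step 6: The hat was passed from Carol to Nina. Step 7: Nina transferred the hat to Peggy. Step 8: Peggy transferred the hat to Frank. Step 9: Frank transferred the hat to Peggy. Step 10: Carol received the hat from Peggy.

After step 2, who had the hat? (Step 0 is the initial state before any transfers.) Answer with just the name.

Tracking the hat holder through step 2:
After step 0 (start): Nina
After step 1: Frank
After step 2: Alice

At step 2, the holder is Alice.

Answer: Alice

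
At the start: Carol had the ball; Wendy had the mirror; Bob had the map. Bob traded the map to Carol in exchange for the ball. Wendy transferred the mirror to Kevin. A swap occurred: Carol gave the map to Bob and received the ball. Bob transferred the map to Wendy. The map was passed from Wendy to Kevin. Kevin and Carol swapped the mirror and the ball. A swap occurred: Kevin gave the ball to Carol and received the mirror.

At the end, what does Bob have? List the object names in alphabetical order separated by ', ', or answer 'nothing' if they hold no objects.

Answer: nothing

Derivation:
Tracking all object holders:
Start: ball:Carol, mirror:Wendy, map:Bob
Event 1 (swap map<->ball: now map:Carol, ball:Bob). State: ball:Bob, mirror:Wendy, map:Carol
Event 2 (give mirror: Wendy -> Kevin). State: ball:Bob, mirror:Kevin, map:Carol
Event 3 (swap map<->ball: now map:Bob, ball:Carol). State: ball:Carol, mirror:Kevin, map:Bob
Event 4 (give map: Bob -> Wendy). State: ball:Carol, mirror:Kevin, map:Wendy
Event 5 (give map: Wendy -> Kevin). State: ball:Carol, mirror:Kevin, map:Kevin
Event 6 (swap mirror<->ball: now mirror:Carol, ball:Kevin). State: ball:Kevin, mirror:Carol, map:Kevin
Event 7 (swap ball<->mirror: now ball:Carol, mirror:Kevin). State: ball:Carol, mirror:Kevin, map:Kevin

Final state: ball:Carol, mirror:Kevin, map:Kevin
Bob holds: (nothing).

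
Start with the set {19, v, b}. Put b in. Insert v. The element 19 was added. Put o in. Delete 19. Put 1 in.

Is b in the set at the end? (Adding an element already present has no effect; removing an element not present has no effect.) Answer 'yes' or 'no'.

Tracking the set through each operation:
Start: {19, b, v}
Event 1 (add b): already present, no change. Set: {19, b, v}
Event 2 (add v): already present, no change. Set: {19, b, v}
Event 3 (add 19): already present, no change. Set: {19, b, v}
Event 4 (add o): added. Set: {19, b, o, v}
Event 5 (remove 19): removed. Set: {b, o, v}
Event 6 (add 1): added. Set: {1, b, o, v}

Final set: {1, b, o, v} (size 4)
b is in the final set.

Answer: yes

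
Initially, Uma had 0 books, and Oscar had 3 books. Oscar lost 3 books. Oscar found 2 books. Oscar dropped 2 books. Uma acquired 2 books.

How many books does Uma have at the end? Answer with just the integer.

Answer: 2

Derivation:
Tracking counts step by step:
Start: Uma=0, Oscar=3
Event 1 (Oscar -3): Oscar: 3 -> 0. State: Uma=0, Oscar=0
Event 2 (Oscar +2): Oscar: 0 -> 2. State: Uma=0, Oscar=2
Event 3 (Oscar -2): Oscar: 2 -> 0. State: Uma=0, Oscar=0
Event 4 (Uma +2): Uma: 0 -> 2. State: Uma=2, Oscar=0

Uma's final count: 2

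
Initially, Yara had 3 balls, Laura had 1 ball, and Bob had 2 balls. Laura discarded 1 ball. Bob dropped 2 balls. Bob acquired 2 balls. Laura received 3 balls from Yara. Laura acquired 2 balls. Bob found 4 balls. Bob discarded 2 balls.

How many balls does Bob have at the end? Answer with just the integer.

Answer: 4

Derivation:
Tracking counts step by step:
Start: Yara=3, Laura=1, Bob=2
Event 1 (Laura -1): Laura: 1 -> 0. State: Yara=3, Laura=0, Bob=2
Event 2 (Bob -2): Bob: 2 -> 0. State: Yara=3, Laura=0, Bob=0
Event 3 (Bob +2): Bob: 0 -> 2. State: Yara=3, Laura=0, Bob=2
Event 4 (Yara -> Laura, 3): Yara: 3 -> 0, Laura: 0 -> 3. State: Yara=0, Laura=3, Bob=2
Event 5 (Laura +2): Laura: 3 -> 5. State: Yara=0, Laura=5, Bob=2
Event 6 (Bob +4): Bob: 2 -> 6. State: Yara=0, Laura=5, Bob=6
Event 7 (Bob -2): Bob: 6 -> 4. State: Yara=0, Laura=5, Bob=4

Bob's final count: 4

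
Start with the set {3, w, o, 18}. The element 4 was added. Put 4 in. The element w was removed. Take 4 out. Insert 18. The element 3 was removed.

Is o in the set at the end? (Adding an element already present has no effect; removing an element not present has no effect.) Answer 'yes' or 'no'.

Answer: yes

Derivation:
Tracking the set through each operation:
Start: {18, 3, o, w}
Event 1 (add 4): added. Set: {18, 3, 4, o, w}
Event 2 (add 4): already present, no change. Set: {18, 3, 4, o, w}
Event 3 (remove w): removed. Set: {18, 3, 4, o}
Event 4 (remove 4): removed. Set: {18, 3, o}
Event 5 (add 18): already present, no change. Set: {18, 3, o}
Event 6 (remove 3): removed. Set: {18, o}

Final set: {18, o} (size 2)
o is in the final set.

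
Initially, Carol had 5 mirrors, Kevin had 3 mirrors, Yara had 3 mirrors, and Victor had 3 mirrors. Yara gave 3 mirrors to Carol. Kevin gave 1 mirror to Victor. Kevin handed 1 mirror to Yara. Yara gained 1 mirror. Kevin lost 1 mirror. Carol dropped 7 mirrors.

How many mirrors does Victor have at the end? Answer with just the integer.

Tracking counts step by step:
Start: Carol=5, Kevin=3, Yara=3, Victor=3
Event 1 (Yara -> Carol, 3): Yara: 3 -> 0, Carol: 5 -> 8. State: Carol=8, Kevin=3, Yara=0, Victor=3
Event 2 (Kevin -> Victor, 1): Kevin: 3 -> 2, Victor: 3 -> 4. State: Carol=8, Kevin=2, Yara=0, Victor=4
Event 3 (Kevin -> Yara, 1): Kevin: 2 -> 1, Yara: 0 -> 1. State: Carol=8, Kevin=1, Yara=1, Victor=4
Event 4 (Yara +1): Yara: 1 -> 2. State: Carol=8, Kevin=1, Yara=2, Victor=4
Event 5 (Kevin -1): Kevin: 1 -> 0. State: Carol=8, Kevin=0, Yara=2, Victor=4
Event 6 (Carol -7): Carol: 8 -> 1. State: Carol=1, Kevin=0, Yara=2, Victor=4

Victor's final count: 4

Answer: 4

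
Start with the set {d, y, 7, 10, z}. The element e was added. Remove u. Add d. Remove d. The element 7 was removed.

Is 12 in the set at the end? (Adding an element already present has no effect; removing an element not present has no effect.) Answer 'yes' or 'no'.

Answer: no

Derivation:
Tracking the set through each operation:
Start: {10, 7, d, y, z}
Event 1 (add e): added. Set: {10, 7, d, e, y, z}
Event 2 (remove u): not present, no change. Set: {10, 7, d, e, y, z}
Event 3 (add d): already present, no change. Set: {10, 7, d, e, y, z}
Event 4 (remove d): removed. Set: {10, 7, e, y, z}
Event 5 (remove 7): removed. Set: {10, e, y, z}

Final set: {10, e, y, z} (size 4)
12 is NOT in the final set.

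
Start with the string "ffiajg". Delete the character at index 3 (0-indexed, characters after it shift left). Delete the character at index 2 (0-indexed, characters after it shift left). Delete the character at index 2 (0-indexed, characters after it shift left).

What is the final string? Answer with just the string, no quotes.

Applying each edit step by step:
Start: "ffiajg"
Op 1 (delete idx 3 = 'a'): "ffiajg" -> "ffijg"
Op 2 (delete idx 2 = 'i'): "ffijg" -> "ffjg"
Op 3 (delete idx 2 = 'j'): "ffjg" -> "ffg"

Answer: ffg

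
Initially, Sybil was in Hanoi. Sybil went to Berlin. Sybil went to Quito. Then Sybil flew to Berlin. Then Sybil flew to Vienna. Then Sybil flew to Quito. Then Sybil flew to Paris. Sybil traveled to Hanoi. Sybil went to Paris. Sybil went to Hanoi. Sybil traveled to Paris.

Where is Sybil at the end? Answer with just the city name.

Answer: Paris

Derivation:
Tracking Sybil's location:
Start: Sybil is in Hanoi.
After move 1: Hanoi -> Berlin. Sybil is in Berlin.
After move 2: Berlin -> Quito. Sybil is in Quito.
After move 3: Quito -> Berlin. Sybil is in Berlin.
After move 4: Berlin -> Vienna. Sybil is in Vienna.
After move 5: Vienna -> Quito. Sybil is in Quito.
After move 6: Quito -> Paris. Sybil is in Paris.
After move 7: Paris -> Hanoi. Sybil is in Hanoi.
After move 8: Hanoi -> Paris. Sybil is in Paris.
After move 9: Paris -> Hanoi. Sybil is in Hanoi.
After move 10: Hanoi -> Paris. Sybil is in Paris.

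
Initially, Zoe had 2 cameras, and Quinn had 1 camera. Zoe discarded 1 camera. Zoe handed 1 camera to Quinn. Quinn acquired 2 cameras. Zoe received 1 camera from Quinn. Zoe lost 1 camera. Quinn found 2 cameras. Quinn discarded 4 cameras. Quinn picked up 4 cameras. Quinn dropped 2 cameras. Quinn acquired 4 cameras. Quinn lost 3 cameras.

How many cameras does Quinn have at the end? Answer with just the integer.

Answer: 4

Derivation:
Tracking counts step by step:
Start: Zoe=2, Quinn=1
Event 1 (Zoe -1): Zoe: 2 -> 1. State: Zoe=1, Quinn=1
Event 2 (Zoe -> Quinn, 1): Zoe: 1 -> 0, Quinn: 1 -> 2. State: Zoe=0, Quinn=2
Event 3 (Quinn +2): Quinn: 2 -> 4. State: Zoe=0, Quinn=4
Event 4 (Quinn -> Zoe, 1): Quinn: 4 -> 3, Zoe: 0 -> 1. State: Zoe=1, Quinn=3
Event 5 (Zoe -1): Zoe: 1 -> 0. State: Zoe=0, Quinn=3
Event 6 (Quinn +2): Quinn: 3 -> 5. State: Zoe=0, Quinn=5
Event 7 (Quinn -4): Quinn: 5 -> 1. State: Zoe=0, Quinn=1
Event 8 (Quinn +4): Quinn: 1 -> 5. State: Zoe=0, Quinn=5
Event 9 (Quinn -2): Quinn: 5 -> 3. State: Zoe=0, Quinn=3
Event 10 (Quinn +4): Quinn: 3 -> 7. State: Zoe=0, Quinn=7
Event 11 (Quinn -3): Quinn: 7 -> 4. State: Zoe=0, Quinn=4

Quinn's final count: 4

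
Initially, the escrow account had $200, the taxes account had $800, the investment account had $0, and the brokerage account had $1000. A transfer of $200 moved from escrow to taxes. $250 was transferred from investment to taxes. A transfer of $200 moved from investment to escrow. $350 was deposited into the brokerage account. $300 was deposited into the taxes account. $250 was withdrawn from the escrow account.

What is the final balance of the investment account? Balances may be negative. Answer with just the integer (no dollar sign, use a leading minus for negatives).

Answer: -450

Derivation:
Tracking account balances step by step:
Start: escrow=200, taxes=800, investment=0, brokerage=1000
Event 1 (transfer 200 escrow -> taxes): escrow: 200 - 200 = 0, taxes: 800 + 200 = 1000. Balances: escrow=0, taxes=1000, investment=0, brokerage=1000
Event 2 (transfer 250 investment -> taxes): investment: 0 - 250 = -250, taxes: 1000 + 250 = 1250. Balances: escrow=0, taxes=1250, investment=-250, brokerage=1000
Event 3 (transfer 200 investment -> escrow): investment: -250 - 200 = -450, escrow: 0 + 200 = 200. Balances: escrow=200, taxes=1250, investment=-450, brokerage=1000
Event 4 (deposit 350 to brokerage): brokerage: 1000 + 350 = 1350. Balances: escrow=200, taxes=1250, investment=-450, brokerage=1350
Event 5 (deposit 300 to taxes): taxes: 1250 + 300 = 1550. Balances: escrow=200, taxes=1550, investment=-450, brokerage=1350
Event 6 (withdraw 250 from escrow): escrow: 200 - 250 = -50. Balances: escrow=-50, taxes=1550, investment=-450, brokerage=1350

Final balance of investment: -450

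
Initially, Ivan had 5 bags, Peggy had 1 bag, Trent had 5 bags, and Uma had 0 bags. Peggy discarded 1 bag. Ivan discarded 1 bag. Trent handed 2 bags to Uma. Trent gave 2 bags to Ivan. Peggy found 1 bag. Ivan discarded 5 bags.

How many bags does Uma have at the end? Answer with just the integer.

Tracking counts step by step:
Start: Ivan=5, Peggy=1, Trent=5, Uma=0
Event 1 (Peggy -1): Peggy: 1 -> 0. State: Ivan=5, Peggy=0, Trent=5, Uma=0
Event 2 (Ivan -1): Ivan: 5 -> 4. State: Ivan=4, Peggy=0, Trent=5, Uma=0
Event 3 (Trent -> Uma, 2): Trent: 5 -> 3, Uma: 0 -> 2. State: Ivan=4, Peggy=0, Trent=3, Uma=2
Event 4 (Trent -> Ivan, 2): Trent: 3 -> 1, Ivan: 4 -> 6. State: Ivan=6, Peggy=0, Trent=1, Uma=2
Event 5 (Peggy +1): Peggy: 0 -> 1. State: Ivan=6, Peggy=1, Trent=1, Uma=2
Event 6 (Ivan -5): Ivan: 6 -> 1. State: Ivan=1, Peggy=1, Trent=1, Uma=2

Uma's final count: 2

Answer: 2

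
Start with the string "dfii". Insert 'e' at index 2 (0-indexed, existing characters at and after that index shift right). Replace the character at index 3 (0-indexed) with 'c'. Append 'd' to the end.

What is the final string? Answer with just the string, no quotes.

Applying each edit step by step:
Start: "dfii"
Op 1 (insert 'e' at idx 2): "dfii" -> "dfeii"
Op 2 (replace idx 3: 'i' -> 'c'): "dfeii" -> "dfeci"
Op 3 (append 'd'): "dfeci" -> "dfecid"

Answer: dfecid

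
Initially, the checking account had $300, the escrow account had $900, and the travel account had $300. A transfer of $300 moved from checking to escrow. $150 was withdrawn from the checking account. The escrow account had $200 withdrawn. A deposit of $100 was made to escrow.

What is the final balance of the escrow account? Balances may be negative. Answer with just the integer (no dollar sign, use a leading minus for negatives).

Tracking account balances step by step:
Start: checking=300, escrow=900, travel=300
Event 1 (transfer 300 checking -> escrow): checking: 300 - 300 = 0, escrow: 900 + 300 = 1200. Balances: checking=0, escrow=1200, travel=300
Event 2 (withdraw 150 from checking): checking: 0 - 150 = -150. Balances: checking=-150, escrow=1200, travel=300
Event 3 (withdraw 200 from escrow): escrow: 1200 - 200 = 1000. Balances: checking=-150, escrow=1000, travel=300
Event 4 (deposit 100 to escrow): escrow: 1000 + 100 = 1100. Balances: checking=-150, escrow=1100, travel=300

Final balance of escrow: 1100

Answer: 1100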